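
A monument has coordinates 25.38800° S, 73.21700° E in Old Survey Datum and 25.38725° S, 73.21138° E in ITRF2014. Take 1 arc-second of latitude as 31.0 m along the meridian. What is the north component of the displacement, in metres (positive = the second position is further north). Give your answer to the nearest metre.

Δφ = -25.38725° − -25.38800° = +0.00075°; Δλ = 73.21138° − 73.21700° = -0.00562°.
1° of latitude = 3600 × 31.00 = 111600 m.
ΔN = Δφ × 111600 = 83.7 m; ΔE = Δλ × 111600 × cos(-25.38800°) = -0.00562 × 111600 × 0.903425 = -566.6 m.

ΔN = 84 m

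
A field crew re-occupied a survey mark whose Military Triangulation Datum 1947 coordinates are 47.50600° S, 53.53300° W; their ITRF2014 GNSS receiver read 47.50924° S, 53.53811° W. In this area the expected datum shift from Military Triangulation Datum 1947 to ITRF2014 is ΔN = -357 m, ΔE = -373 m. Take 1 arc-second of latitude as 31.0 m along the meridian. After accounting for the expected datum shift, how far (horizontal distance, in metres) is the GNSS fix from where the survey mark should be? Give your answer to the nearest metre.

Observed coordinate differences: Δφ = -0.00324°, Δλ = -0.00511°.
Converting to metres (1° lat = 111600 m, cos φ = 0.675513): observed ΔN = -361.6 m, observed ΔE = -385.2 m.
Subtracting the expected shift leaves a residual of -361.6 − (-357) = -4.6 m north and -385.2 − (-373) = -12.2 m east.
Residual distance = √((-4.6)² + (-12.2)²) = 13.1 m.

13 m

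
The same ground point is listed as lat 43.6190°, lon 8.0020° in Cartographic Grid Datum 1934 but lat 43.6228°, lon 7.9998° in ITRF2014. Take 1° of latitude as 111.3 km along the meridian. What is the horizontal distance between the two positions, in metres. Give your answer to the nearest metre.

459 m

Δφ = 43.6228° − 43.6190° = +0.0038°; Δλ = 7.9998° − 8.0020° = -0.0022°.
ΔN = Δφ × 111300 = 422.9 m; ΔE = Δλ × 111300 × cos(43.6190°) = -0.0022 × 111300 × 0.723943 = -177.3 m.
Distance = √(ΔE² + ΔN²) = √((-177.3)² + 422.9²) = 458.6 m.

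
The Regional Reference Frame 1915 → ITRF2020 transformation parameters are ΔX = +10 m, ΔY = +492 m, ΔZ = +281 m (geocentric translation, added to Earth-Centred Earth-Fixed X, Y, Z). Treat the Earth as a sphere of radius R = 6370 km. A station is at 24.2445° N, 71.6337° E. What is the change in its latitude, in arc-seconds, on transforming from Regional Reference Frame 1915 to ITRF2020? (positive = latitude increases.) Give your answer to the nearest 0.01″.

sin φ = 0.410631, cos φ = 0.911801, sin λ = 0.949062, cos λ = 0.315091.
North component: ΔN = −sin φ cos λ·ΔX − sin φ sin λ·ΔY + cos φ·ΔZ = −(0.410631)(0.315091)(10) − (0.410631)(0.949062)(492) + (0.911801)(281) = 63.18 m.
1° of latitude spans πR/180 = 111177 m, so Δφ = 63.18 / 111177 × 3600 = 2.046″.

Δφ = 2.05″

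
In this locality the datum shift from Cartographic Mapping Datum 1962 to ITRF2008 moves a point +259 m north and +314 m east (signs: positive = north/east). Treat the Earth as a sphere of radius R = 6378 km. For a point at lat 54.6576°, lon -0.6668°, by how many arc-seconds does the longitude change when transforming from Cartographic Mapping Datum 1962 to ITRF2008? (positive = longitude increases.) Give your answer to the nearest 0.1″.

Δλ = 17.6″

At latitude 54.6576°, cos φ = 0.578461.
One radian of longitude at latitude φ spans R cos φ, so Δλ = ΔE / (R cos φ) = 314.0 / (6378000 × 0.578461) = 8.5108e-05 rad = 17.555″.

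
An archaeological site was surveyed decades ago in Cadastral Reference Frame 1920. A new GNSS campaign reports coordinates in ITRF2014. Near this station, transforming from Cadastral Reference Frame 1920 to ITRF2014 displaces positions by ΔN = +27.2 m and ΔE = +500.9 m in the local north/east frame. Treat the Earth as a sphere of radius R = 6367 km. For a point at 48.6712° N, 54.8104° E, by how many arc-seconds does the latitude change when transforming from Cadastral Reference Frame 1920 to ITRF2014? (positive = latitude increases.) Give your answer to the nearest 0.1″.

Δφ = 0.9″

On a sphere of radius R, 1 rad of latitude = R, so Δφ = ΔN / R = 27.2 / 6367000 = 4.2720e-06 rad = 0.881″.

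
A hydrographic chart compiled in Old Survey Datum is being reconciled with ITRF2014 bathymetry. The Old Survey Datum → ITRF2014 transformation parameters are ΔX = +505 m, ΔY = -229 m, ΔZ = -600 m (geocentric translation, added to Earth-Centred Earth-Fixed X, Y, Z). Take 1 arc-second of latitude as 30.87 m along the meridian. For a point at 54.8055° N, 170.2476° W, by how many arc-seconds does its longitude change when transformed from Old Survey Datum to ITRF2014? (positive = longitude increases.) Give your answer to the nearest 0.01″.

Δλ = 17.49″

sin φ = 0.817200, cos φ = 0.576354, sin λ = -0.169391, cos λ = -0.985549.
East component: ΔE = −sin λ·ΔX + cos λ·ΔY = −(-0.169391)(505) + (-0.985549)(-229) = 311.23 m.
1° of latitude spans 3600 × 30.87 = 111132 m; at latitude φ, 1° of longitude spans that × cos φ = 64051.4 m, so Δλ = 311.23 / 64051.4 × 3600 = 17.493″.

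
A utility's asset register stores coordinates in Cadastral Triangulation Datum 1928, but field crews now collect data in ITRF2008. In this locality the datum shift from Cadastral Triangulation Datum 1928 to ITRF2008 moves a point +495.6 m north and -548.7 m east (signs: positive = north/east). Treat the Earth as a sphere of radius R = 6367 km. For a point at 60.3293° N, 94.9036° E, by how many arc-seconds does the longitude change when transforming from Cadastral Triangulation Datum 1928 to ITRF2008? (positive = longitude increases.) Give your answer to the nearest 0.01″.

At latitude 60.3293°, cos φ = 0.495014.
One radian of longitude at latitude φ spans R cos φ, so Δλ = ΔE / (R cos φ) = -548.7 / (6367000 × 0.495014) = -1.7409e-04 rad = -35.909″.

Δλ = -35.91″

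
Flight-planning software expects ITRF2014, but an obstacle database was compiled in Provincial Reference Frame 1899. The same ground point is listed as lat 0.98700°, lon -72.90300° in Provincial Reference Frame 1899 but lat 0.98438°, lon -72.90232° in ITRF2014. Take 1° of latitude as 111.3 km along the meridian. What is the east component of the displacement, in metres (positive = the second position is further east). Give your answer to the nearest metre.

ΔE = 76 m

Δφ = 0.98438° − 0.98700° = -0.00262°; Δλ = -72.90232° − -72.90300° = +0.00068°.
ΔN = Δφ × 111300 = -291.6 m; ΔE = Δλ × 111300 × cos(0.98700°) = +0.00068 × 111300 × 0.999852 = 75.7 m.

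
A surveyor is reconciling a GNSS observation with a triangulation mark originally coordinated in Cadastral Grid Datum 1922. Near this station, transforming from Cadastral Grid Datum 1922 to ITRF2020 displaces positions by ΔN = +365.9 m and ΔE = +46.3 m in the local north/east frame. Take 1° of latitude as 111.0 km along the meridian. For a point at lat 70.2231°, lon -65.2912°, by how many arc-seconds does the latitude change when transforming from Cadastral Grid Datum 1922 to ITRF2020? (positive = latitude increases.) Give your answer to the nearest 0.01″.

Δφ = 11.87″

1° of latitude = 111.0 km, so Δφ = 365.9 / 111000 = 0.0032964° = 11.867″.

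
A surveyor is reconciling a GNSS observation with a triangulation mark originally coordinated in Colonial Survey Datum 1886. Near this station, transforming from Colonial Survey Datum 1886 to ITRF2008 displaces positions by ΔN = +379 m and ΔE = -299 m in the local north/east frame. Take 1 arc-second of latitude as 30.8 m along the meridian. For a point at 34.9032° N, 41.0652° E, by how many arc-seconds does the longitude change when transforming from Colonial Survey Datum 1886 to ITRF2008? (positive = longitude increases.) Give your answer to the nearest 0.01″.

Δλ = -11.84″

At latitude 34.9032°, cos φ = 0.820120.
1″ of longitude at this latitude = 30.80 × cos φ = 25.2597 m, so Δλ = -299.0 / 25.2597 = -11.837″.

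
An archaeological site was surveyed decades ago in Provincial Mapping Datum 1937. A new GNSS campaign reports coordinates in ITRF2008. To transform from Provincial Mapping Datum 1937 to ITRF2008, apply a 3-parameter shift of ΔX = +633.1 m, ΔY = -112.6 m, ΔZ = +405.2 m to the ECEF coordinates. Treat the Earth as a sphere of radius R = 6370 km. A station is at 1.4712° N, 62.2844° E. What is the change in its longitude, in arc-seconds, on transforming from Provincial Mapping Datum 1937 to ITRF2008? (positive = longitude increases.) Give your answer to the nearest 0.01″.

Δλ = -19.85″

sin φ = 0.025674, cos φ = 0.999670, sin λ = 0.885267, cos λ = 0.465083.
East component: ΔE = −sin λ·ΔX + cos λ·ΔY = −(0.885267)(633.1) + (0.465083)(-112.6) = -612.83 m.
1° of latitude spans πR/180 = 111177 m; at latitude φ, 1° of longitude spans that × cos φ = 111140.8 m, so Δλ = -612.83 / 111140.8 × 3600 = -19.850″.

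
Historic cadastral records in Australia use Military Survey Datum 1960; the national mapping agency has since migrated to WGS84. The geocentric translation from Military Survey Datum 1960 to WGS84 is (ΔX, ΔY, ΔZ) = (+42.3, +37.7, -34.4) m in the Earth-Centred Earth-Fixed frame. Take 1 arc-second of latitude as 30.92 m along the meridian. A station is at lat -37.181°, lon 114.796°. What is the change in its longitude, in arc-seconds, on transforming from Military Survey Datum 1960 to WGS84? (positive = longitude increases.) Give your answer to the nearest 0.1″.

Δλ = -2.2″

sin φ = -0.604335, cos φ = 0.796730, sin λ = 0.907807, cos λ = -0.419389.
East component: ΔE = −sin λ·ΔX + cos λ·ΔY = −(0.907807)(42.3) + (-0.419389)(37.7) = -54.21 m.
1° of latitude spans 3600 × 30.92 = 111312 m; at latitude φ, 1° of longitude spans that × cos φ = 88685.7 m, so Δλ = -54.21 / 88685.7 × 3600 = -2.201″.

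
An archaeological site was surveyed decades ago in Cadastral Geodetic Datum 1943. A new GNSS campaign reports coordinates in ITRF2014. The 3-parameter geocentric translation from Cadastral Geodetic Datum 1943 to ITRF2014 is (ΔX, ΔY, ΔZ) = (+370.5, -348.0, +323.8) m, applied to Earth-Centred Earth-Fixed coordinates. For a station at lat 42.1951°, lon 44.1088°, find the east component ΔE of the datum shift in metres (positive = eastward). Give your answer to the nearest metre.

At φ = 42.1951°, λ = 44.1088°: sin φ = 0.671657, cos φ = 0.740862, sin λ = 0.696023, cos λ = 0.718019.
ΔE = −sin λ·ΔX + cos λ·ΔY = −(0.696023)·(370.5) + (0.718019)·(-348.0) = -507.75 m.

ΔE = -508 m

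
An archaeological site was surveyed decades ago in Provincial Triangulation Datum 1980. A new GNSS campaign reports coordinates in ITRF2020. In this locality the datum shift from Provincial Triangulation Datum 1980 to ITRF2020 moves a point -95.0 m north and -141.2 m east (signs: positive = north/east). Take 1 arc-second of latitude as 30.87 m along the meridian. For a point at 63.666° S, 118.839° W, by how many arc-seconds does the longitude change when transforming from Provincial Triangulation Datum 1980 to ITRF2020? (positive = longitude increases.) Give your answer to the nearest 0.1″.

Δλ = -10.3″

At latitude -63.666°, cos φ = 0.443603.
1″ of longitude at this latitude = 30.87 × cos φ = 13.6940 m, so Δλ = -141.2 / 13.6940 = -10.311″.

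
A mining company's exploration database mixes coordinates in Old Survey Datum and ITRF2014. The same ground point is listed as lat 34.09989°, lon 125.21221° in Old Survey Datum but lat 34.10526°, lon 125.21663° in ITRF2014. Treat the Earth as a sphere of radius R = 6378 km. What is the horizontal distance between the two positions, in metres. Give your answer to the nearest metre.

723 m

Δφ = 34.10526° − 34.09989° = +0.00537°; Δλ = 125.21663° − 125.21221° = +0.00442°.
1° along a meridian = πR/180 = 111317 m.
ΔN = Δφ × 111317 = 597.8 m; ΔE = Δλ × 111317 × cos(34.09989°) = +0.00442 × 111317 × 0.828061 = 407.4 m.
Distance = √(ΔE² + ΔN²) = √(407.4² + 597.8²) = 723.4 m.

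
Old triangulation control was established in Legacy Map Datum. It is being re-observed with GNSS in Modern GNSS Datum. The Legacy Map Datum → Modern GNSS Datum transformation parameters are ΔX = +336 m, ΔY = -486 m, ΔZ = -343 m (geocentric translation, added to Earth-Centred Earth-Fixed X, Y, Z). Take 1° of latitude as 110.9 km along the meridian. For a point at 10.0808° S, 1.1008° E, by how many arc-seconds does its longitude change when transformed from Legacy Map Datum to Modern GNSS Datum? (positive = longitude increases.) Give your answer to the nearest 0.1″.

Δλ = -16.2″

sin φ = -0.175037, cos φ = 0.984562, sin λ = 0.019211, cos λ = 0.999815.
East component: ΔE = −sin λ·ΔX + cos λ·ΔY = −(0.019211)(336) + (0.999815)(-486) = -492.37 m.
1° of latitude spans 110900 m; at latitude φ, 1° of longitude spans that × cos φ = 109187.9 m, so Δλ = -492.37 / 109187.9 × 3600 = -16.234″.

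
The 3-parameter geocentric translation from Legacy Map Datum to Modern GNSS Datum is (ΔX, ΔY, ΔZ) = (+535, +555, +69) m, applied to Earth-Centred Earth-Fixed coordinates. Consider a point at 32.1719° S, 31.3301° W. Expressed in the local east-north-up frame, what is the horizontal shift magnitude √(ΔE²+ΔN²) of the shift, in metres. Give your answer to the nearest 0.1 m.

766.7 m

The local east axis at (φ, λ) is (−sin λ, cos λ, 0), so ΔE = −sin(-31.3301°)·535 + cos(-31.3301°)·555 = 752.26 m.
The local north axis is (−sin φ cos λ, −sin φ sin λ, cos φ), giving ΔN = 243.329 − 153.659 + 58.405 = 148.08 m.
Horizontal magnitude = √(ΔE² + ΔN²) = √(752.26² + 148.08²) = 766.69 m.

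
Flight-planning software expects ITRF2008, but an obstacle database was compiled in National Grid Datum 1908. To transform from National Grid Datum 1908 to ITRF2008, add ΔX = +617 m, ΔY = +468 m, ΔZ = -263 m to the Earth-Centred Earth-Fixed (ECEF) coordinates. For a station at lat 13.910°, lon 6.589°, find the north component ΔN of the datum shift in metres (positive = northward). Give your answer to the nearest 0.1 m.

ΔN = -415.5 m

The local north axis is (−sin φ cos λ, −sin φ sin λ, cos φ), giving ΔN = -147.346 − 12.910 − 255.287 = -415.54 m.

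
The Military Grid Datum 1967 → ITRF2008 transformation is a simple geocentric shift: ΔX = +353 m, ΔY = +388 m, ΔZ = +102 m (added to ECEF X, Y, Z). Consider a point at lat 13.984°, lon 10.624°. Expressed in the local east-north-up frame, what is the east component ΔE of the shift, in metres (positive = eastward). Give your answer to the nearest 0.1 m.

At φ = 13.984°, λ = 10.624°: sin φ = 0.241651, cos φ = 0.970363, sin λ = 0.184363, cos λ = 0.982858.
ΔE = −sin λ·ΔX + cos λ·ΔY = −(0.184363)·(353) + (0.982858)·(388) = 316.27 m.

ΔE = 316.3 m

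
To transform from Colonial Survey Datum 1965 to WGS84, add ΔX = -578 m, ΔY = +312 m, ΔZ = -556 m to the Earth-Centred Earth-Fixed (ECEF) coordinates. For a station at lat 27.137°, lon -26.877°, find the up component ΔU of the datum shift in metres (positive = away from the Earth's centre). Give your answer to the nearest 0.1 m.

ΔU = -837.9 m

The local up (radial) axis is (cos φ cos λ, cos φ sin λ, sin φ), giving ΔU = -458.810 − 125.521 − 253.603 = -837.93 m.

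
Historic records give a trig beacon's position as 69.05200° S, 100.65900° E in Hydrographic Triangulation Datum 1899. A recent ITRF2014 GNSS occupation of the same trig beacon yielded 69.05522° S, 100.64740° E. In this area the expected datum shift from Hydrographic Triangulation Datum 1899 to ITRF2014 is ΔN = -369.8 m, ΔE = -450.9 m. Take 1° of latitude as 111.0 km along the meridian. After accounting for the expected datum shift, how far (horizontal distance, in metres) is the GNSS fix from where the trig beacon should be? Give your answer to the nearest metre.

16 m

Observed coordinate differences: Δφ = -0.00322°, Δλ = -0.01160°.
Converting to metres (1° lat = 111000 m, cos φ = 0.357521): observed ΔN = -357.4 m, observed ΔE = -460.3 m.
Subtracting the expected shift leaves a residual of -357.4 − (-369.8) = 12.4 m north and -460.3 − (-450.9) = -9.4 m east.
Residual distance = √(12.4² + (-9.4)²) = 15.6 m.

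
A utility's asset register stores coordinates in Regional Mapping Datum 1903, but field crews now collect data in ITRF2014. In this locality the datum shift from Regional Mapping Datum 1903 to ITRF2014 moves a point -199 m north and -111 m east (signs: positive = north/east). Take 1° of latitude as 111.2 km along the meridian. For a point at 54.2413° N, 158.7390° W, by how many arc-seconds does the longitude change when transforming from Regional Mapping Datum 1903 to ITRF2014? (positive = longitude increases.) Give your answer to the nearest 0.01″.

Δλ = -6.15″

At latitude 54.2413°, cos φ = 0.584373.
1° of longitude at this latitude = 111.2 × cos φ = 64.98 km, so Δλ = -111.0 / 64982.3 = -0.0017082° = -6.149″.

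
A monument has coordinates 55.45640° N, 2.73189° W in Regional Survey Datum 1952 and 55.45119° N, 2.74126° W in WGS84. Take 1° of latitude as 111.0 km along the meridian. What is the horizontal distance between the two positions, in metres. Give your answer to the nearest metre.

826 m

Δφ = 55.45119° − 55.45640° = -0.00521°; Δλ = -2.74126° − -2.73189° = -0.00937°.
ΔN = Δφ × 111000 = -578.3 m; ΔE = Δλ × 111000 × cos(55.45640°) = -0.00937 × 111000 × 0.567033 = -589.8 m.
Distance = √(ΔE² + ΔN²) = √((-589.8)² + (-578.3)²) = 826.0 m.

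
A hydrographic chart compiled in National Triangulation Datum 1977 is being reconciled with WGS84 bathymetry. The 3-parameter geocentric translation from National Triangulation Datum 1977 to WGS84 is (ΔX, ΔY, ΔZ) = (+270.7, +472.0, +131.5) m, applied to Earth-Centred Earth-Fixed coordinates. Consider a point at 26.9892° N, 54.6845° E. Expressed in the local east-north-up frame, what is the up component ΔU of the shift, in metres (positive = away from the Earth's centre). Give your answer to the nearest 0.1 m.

ΔU = 542.3 m

The local up (radial) axis is (cos φ cos λ, cos φ sin λ, sin φ), giving ΔU = 139.443 + 343.198 + 59.678 = 542.32 m.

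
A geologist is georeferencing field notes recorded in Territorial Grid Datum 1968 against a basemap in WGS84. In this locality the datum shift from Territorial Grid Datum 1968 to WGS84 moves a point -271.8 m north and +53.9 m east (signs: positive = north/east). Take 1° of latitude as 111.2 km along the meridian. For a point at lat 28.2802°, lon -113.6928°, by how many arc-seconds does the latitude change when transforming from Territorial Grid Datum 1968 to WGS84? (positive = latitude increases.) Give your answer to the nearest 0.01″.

Δφ = -8.80″

1° of latitude = 111.2 km, so Δφ = -271.8 / 111200 = -0.0024442° = -8.799″.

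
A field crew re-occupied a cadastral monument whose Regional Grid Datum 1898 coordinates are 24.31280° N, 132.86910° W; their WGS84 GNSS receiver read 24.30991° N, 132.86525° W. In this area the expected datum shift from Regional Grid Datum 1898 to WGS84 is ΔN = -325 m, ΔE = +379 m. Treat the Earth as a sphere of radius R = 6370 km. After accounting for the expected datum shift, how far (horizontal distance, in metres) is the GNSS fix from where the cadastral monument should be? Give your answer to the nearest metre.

12 m

Observed coordinate differences: Δφ = -0.00289°, Δλ = +0.00385°.
Converting to metres (1° lat = 111177 m, cos φ = 0.911311): observed ΔN = -321.3 m, observed ΔE = 390.1 m.
Subtracting the expected shift leaves a residual of -321.3 − (-325) = 3.7 m north and 390.1 − (379) = 11.1 m east.
Residual distance = √(3.7² + 11.1²) = 11.7 m.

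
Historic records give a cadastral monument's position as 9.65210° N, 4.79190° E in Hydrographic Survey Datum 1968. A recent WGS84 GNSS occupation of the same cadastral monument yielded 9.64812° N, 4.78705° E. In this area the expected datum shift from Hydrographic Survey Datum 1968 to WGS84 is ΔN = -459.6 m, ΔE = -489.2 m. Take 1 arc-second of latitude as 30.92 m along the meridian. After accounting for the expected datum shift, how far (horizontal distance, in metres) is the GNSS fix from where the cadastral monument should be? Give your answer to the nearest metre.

Observed coordinate differences: Δφ = -0.00398°, Δλ = -0.00485°.
Converting to metres (1° lat = 111312 m, cos φ = 0.985844): observed ΔN = -443.0 m, observed ΔE = -532.2 m.
Subtracting the expected shift leaves a residual of -443.0 − (-459.6) = 16.6 m north and -532.2 − (-489.2) = -43.0 m east.
Residual distance = √(16.6² + (-43.0)²) = 46.1 m.

46 m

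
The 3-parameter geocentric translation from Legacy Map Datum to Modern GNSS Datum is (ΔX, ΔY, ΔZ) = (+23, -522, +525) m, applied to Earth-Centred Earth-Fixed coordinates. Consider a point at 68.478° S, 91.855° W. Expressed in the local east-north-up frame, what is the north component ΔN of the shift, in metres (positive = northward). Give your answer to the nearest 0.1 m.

ΔN = 677.3 m

The local north axis is (−sin φ cos λ, −sin φ sin λ, cos φ), giving ΔN = -0.693 + 485.350 + 192.601 = 677.26 m.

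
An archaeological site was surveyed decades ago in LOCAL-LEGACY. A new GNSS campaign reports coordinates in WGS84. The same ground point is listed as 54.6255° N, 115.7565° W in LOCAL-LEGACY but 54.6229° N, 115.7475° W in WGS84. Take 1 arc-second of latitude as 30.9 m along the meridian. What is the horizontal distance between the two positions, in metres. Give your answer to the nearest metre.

648 m

Δφ = 54.6229° − 54.6255° = -0.0026°; Δλ = -115.7475° − -115.7565° = +0.0090°.
1° of latitude = 3600 × 30.90 = 111240 m.
ΔN = Δφ × 111240 = -289.2 m; ΔE = Δλ × 111240 × cos(54.6255°) = +0.0090 × 111240 × 0.578918 = 579.6 m.
Distance = √(ΔE² + ΔN²) = √(579.6² + (-289.2)²) = 647.7 m.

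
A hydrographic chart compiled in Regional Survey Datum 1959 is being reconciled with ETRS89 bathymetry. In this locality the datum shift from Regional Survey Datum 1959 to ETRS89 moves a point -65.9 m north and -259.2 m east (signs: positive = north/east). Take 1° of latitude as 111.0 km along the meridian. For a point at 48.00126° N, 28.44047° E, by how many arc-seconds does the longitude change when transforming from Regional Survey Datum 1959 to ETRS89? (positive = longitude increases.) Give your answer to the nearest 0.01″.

Δλ = -12.56″

At latitude 48.00126°, cos φ = 0.669114.
1° of longitude at this latitude = 111.0 × cos φ = 74.27 km, so Δλ = -259.2 / 74271.7 = -0.0034899° = -12.564″.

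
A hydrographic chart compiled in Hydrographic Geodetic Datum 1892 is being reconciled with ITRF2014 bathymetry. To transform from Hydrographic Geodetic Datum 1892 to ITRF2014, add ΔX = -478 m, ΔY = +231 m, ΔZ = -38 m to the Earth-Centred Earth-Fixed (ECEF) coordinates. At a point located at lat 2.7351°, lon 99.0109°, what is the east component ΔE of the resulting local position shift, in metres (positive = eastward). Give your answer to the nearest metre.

At φ = 2.7351°, λ = 99.0109°: sin φ = 0.047718, cos φ = 0.998861, sin λ = 0.987659, cos λ = -0.156622.
ΔE = −sin λ·ΔX + cos λ·ΔY = −(0.987659)·(-478) + (-0.156622)·(231) = 435.92 m.

ΔE = 436 m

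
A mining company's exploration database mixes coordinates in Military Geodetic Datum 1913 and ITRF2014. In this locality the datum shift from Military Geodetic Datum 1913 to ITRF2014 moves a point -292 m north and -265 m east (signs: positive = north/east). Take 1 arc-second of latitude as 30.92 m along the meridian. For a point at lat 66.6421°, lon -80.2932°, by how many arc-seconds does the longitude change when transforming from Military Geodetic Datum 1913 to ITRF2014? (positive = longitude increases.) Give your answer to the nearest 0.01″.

At latitude 66.6421°, cos φ = 0.396473.
1″ of longitude at this latitude = 30.92 × cos φ = 12.2590 m, so Δλ = -265.0 / 12.2590 = -21.617″.

Δλ = -21.62″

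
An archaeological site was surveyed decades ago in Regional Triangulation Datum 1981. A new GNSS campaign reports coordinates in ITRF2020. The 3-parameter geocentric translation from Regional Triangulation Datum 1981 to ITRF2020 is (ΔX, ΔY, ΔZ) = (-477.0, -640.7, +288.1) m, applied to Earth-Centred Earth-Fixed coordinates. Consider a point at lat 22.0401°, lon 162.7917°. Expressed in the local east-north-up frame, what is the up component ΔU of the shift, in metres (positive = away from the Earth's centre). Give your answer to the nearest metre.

ΔU = 355 m

At φ = 22.0401°, λ = 162.7917°: sin φ = 0.375255, cos φ = 0.926921, sin λ = 0.295846, cos λ = -0.955236.
ΔU = cos φ cos λ·ΔX + cos φ sin λ·ΔY + sin φ·ΔZ = (0.926921)(-0.955236)(-477.0) + (0.926921)(0.295846)(-640.7) + (0.375255)(288.1) = 354.76 m.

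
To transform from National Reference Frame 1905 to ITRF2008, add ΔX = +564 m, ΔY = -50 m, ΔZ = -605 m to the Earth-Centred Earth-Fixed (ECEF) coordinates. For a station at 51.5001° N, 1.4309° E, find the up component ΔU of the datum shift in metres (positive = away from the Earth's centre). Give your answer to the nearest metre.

ΔU = -123 m

At φ = 51.5001°, λ = 1.4309°: sin φ = 0.782609, cos φ = 0.622513, sin λ = 0.024971, cos λ = 0.999688.
ΔU = cos φ cos λ·ΔX + cos φ sin λ·ΔY + sin φ·ΔZ = (0.622513)(0.999688)(564) + (0.622513)(0.024971)(-50) + (0.782609)(-605) = -123.27 m.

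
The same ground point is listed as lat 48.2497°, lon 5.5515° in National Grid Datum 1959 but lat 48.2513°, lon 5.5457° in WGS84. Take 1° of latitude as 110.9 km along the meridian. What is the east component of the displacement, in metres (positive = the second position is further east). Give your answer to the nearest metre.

Δφ = 48.2513° − 48.2497° = +0.0016°; Δλ = 5.5457° − 5.5515° = -0.0058°.
ΔN = Δφ × 110900 = 177.4 m; ΔE = Δλ × 110900 × cos(48.2497°) = -0.0058 × 110900 × 0.665886 = -428.3 m.

ΔE = -428 m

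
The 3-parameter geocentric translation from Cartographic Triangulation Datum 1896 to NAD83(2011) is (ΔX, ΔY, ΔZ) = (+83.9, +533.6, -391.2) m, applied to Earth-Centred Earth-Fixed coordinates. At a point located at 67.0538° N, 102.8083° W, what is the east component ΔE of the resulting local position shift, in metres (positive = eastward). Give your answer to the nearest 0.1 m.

ΔE = -36.5 m

At φ = 67.0538°, λ = -102.8083°: sin φ = 0.920871, cos φ = 0.389867, sin λ = -0.975117, cos λ = -0.221690.
ΔE = −sin λ·ΔX + cos λ·ΔY = −(-0.975117)·(83.9) + (-0.221690)·(533.6) = -36.48 m.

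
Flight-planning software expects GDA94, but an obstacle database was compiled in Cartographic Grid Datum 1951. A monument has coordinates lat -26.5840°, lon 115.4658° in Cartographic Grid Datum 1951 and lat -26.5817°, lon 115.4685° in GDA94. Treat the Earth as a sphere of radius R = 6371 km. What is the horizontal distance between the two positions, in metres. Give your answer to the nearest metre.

371 m

Δφ = -26.5817° − -26.5840° = +0.0023°; Δλ = 115.4685° − 115.4658° = +0.0027°.
1° along a meridian = πR/180 = 111195 m.
ΔN = Δφ × 111195 = 255.7 m; ΔE = Δλ × 111195 × cos(-26.5840°) = +0.0027 × 111195 × 0.894279 = 268.5 m.
Distance = √(ΔE² + ΔN²) = √(268.5² + 255.7²) = 370.8 m.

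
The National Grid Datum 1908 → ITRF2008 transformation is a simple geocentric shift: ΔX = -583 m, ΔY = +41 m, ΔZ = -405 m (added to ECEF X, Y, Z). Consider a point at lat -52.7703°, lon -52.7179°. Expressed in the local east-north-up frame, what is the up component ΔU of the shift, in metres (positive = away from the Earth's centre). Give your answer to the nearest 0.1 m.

ΔU = 89.1 m

The local up (radial) axis is (cos φ cos λ, cos φ sin λ, sin φ), giving ΔU = -213.658 − 19.737 + 322.468 = 89.07 m.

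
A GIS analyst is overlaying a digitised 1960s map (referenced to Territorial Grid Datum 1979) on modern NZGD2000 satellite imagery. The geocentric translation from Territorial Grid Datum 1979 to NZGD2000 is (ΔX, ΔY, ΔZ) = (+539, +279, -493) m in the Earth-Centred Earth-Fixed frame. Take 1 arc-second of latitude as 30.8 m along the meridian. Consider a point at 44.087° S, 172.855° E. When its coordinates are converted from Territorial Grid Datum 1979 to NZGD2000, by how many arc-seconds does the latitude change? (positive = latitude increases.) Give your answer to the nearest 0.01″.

sin φ = -0.695750, cos φ = 0.718284, sin λ = 0.124381, cos λ = -0.992235.
North component: ΔN = −sin φ cos λ·ΔX − sin φ sin λ·ΔY + cos φ·ΔZ = −(-0.695750)(-0.992235)(539) − (-0.695750)(0.124381)(279) + (0.718284)(-493) = -702.07 m.
1° of latitude spans 3600 × 30.80 = 110880 m, so Δφ = -702.07 / 110880 × 3600 = -22.794″.

Δφ = -22.79″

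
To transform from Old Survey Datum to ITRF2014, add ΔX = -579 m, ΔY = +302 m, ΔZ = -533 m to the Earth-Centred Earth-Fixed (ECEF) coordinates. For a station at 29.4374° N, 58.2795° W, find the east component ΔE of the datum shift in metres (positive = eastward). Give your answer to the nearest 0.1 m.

The local east axis at (φ, λ) is (−sin λ, cos λ, 0), so ΔE = −sin(-58.2795°)·(-579) + cos(-58.2795°)·302 = -333.73 m.

ΔE = -333.7 m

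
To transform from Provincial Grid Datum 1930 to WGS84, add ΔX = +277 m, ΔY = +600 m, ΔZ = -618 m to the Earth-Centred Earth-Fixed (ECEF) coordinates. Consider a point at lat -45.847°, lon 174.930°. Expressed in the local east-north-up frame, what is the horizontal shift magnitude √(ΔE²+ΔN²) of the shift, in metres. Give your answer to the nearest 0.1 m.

At φ = -45.847°, λ = 174.930°: sin φ = -0.717482, cos φ = 0.696577, sin λ = 0.088373, cos λ = -0.996087.
ΔE = −sin λ·ΔX + cos λ·ΔY = −(0.088373)·(277) + (-0.996087)·(600) = -622.13 m.
ΔN = −sin φ cos λ·ΔX − sin φ sin λ·ΔY + cos φ·ΔZ = −(-0.717482)(-0.996087)(277) − (-0.717482)(0.088373)(600) + (0.696577)(-618) = -590.41 m.
Horizontal magnitude = √(ΔE² + ΔN²) = √((-622.13)² + (-590.41)²) = 857.69 m.

857.7 m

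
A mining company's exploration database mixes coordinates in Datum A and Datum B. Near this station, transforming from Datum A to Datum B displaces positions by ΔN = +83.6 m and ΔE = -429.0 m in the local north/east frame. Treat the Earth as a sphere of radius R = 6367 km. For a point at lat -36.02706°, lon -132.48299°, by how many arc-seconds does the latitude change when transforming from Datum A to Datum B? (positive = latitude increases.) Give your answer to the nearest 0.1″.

On a sphere of radius R, 1 rad of latitude = R, so Δφ = ΔN / R = 83.6 / 6367000 = 1.3130e-05 rad = 2.708″.

Δφ = 2.7″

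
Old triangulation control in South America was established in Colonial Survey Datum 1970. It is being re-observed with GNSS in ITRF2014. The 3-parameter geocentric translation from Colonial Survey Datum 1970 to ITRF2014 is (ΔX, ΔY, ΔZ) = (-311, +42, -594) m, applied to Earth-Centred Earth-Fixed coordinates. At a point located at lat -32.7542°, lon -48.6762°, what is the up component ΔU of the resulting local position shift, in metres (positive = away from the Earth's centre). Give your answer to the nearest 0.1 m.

At φ = -32.7542°, λ = -48.6762°: sin φ = -0.541036, cos φ = 0.840999, sin λ = -0.750990, cos λ = 0.660314.
ΔU = cos φ cos λ·ΔX + cos φ sin λ·ΔY + sin φ·ΔZ = (0.840999)(0.660314)(-311) + (0.840999)(-0.750990)(42) + (-0.541036)(-594) = 122.14 m.

ΔU = 122.1 m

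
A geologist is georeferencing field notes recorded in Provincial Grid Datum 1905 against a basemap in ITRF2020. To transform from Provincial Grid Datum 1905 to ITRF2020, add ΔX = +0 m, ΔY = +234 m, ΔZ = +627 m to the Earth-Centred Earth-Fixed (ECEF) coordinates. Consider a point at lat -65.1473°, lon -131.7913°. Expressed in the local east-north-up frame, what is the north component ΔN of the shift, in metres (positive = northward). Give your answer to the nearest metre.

The local north axis is (−sin φ cos λ, −sin φ sin λ, cos φ), giving ΔN = 0.000 − 158.308 + 263.520 = 105.21 m.

ΔN = 105 m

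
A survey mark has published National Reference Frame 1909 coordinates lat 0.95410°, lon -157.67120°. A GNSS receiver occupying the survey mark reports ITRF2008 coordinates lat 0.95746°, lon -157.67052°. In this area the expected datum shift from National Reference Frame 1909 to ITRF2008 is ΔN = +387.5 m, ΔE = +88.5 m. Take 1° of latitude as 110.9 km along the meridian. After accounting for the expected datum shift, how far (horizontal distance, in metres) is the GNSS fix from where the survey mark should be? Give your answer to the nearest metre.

20 m

Observed coordinate differences: Δφ = +0.00336°, Δλ = +0.00068°.
Converting to metres (1° lat = 110900 m, cos φ = 0.999861): observed ΔN = 372.6 m, observed ΔE = 75.4 m.
Subtracting the expected shift leaves a residual of 372.6 − (387.5) = -14.9 m north and 75.4 − (88.5) = -13.1 m east.
Residual distance = √((-14.9)² + (-13.1)²) = 19.8 m.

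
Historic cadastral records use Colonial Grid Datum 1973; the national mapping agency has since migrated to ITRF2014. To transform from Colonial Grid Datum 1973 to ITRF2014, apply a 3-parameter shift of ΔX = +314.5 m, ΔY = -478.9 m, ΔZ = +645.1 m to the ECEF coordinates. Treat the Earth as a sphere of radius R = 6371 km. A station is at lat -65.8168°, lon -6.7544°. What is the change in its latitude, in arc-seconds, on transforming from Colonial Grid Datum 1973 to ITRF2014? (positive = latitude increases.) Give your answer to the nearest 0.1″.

sin φ = -0.912240, cos φ = 0.409656, sin λ = -0.117614, cos λ = 0.993059.
North component: ΔN = −sin φ cos λ·ΔX − sin φ sin λ·ΔY + cos φ·ΔZ = −(-0.912240)(0.993059)(314.5) − (-0.912240)(-0.117614)(-478.9) + (0.409656)(645.1) = 600.56 m.
1° of latitude spans πR/180 = 111195 m, so Δφ = 600.56 / 111195 × 3600 = 19.443″.

Δφ = 19.4″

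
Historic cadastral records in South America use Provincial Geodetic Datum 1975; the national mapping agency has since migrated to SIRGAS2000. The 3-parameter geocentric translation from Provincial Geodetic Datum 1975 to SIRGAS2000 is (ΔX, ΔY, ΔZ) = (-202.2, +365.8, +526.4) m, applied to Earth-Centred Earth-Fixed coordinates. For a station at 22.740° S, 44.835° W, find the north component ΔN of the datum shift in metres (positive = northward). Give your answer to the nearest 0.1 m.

ΔN = 330.4 m

The local north axis is (−sin φ cos λ, −sin φ sin λ, cos φ), giving ΔN = -55.427 − 99.697 + 485.482 = 330.36 m.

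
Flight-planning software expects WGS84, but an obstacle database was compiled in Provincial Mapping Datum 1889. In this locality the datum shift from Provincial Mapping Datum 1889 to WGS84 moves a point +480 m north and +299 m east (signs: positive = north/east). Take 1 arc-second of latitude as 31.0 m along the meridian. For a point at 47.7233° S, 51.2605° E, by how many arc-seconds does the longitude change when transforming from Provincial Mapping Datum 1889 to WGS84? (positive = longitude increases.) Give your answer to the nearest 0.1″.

At latitude -47.7233°, cos φ = 0.672712.
1″ of longitude at this latitude = 31.00 × cos φ = 20.8541 m, so Δλ = 299.0 / 20.8541 = 14.338″.

Δλ = 14.3″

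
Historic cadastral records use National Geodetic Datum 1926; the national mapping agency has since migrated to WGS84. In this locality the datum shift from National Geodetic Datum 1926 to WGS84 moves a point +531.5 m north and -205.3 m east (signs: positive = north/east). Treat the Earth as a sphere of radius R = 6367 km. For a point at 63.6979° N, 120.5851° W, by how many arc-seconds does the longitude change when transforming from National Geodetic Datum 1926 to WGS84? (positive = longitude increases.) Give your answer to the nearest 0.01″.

Δλ = -15.01″

At latitude 63.6979°, cos φ = 0.443104.
One radian of longitude at latitude φ spans R cos φ, so Δλ = ΔE / (R cos φ) = -205.3 / (6367000 × 0.443104) = -7.2769e-05 rad = -15.010″.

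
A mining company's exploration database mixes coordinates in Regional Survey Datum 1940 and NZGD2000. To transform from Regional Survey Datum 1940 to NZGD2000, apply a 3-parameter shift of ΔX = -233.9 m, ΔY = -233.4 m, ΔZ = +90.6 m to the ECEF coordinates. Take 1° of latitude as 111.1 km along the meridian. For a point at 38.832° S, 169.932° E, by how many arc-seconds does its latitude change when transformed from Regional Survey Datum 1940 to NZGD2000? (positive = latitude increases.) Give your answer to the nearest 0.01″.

sin φ = -0.627039, cos φ = 0.778988, sin λ = 0.174817, cos λ = -0.984601.
North component: ΔN = −sin φ cos λ·ΔX − sin φ sin λ·ΔY + cos φ·ΔZ = −(-0.627039)(-0.984601)(-233.9) − (-0.627039)(0.174817)(-233.4) + (0.778988)(90.6) = 189.40 m.
1° of latitude spans 111100 m, so Δφ = 189.40 / 111100 × 3600 = 6.137″.

Δφ = 6.14″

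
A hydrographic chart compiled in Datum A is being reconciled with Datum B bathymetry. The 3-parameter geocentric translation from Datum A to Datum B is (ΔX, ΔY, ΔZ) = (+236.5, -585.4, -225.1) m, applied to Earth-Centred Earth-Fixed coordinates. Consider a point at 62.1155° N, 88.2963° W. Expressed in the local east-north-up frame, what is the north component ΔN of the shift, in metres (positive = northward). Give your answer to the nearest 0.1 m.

The local north axis is (−sin φ cos λ, −sin φ sin λ, cos φ), giving ΔN = -6.215 − 517.202 − 105.277 = -628.69 m.

ΔN = -628.7 m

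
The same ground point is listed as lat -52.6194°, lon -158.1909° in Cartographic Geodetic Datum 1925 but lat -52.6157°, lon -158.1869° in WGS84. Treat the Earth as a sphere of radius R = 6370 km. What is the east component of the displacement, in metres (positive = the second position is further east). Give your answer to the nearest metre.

Δφ = -52.6157° − -52.6194° = +0.0037°; Δλ = -158.1869° − -158.1909° = +0.0040°.
1° along a meridian = πR/180 = 111177 m.
ΔN = Δφ × 111177 = 411.4 m; ΔE = Δλ × 111177 × cos(-52.6194°) = +0.0040 × 111177 × 0.607107 = 270.0 m.

ΔE = 270 m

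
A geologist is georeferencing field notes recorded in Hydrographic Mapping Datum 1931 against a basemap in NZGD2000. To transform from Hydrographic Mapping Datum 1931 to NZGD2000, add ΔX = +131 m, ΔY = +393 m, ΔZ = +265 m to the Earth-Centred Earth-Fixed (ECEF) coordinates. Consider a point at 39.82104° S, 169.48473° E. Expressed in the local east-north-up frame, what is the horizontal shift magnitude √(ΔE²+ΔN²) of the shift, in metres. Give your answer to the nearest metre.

The local east axis at (φ, λ) is (−sin λ, cos λ, 0), so ΔE = −sin(169.48473°)·131 + cos(169.48473°)·393 = -410.31 m.
The local north axis is (−sin φ cos λ, −sin φ sin λ, cos φ), giving ΔN = -82.482 + 45.930 + 203.533 = 166.98 m.
Horizontal magnitude = √(ΔE² + ΔN²) = √((-410.31)² + 166.98²) = 442.98 m.

443 m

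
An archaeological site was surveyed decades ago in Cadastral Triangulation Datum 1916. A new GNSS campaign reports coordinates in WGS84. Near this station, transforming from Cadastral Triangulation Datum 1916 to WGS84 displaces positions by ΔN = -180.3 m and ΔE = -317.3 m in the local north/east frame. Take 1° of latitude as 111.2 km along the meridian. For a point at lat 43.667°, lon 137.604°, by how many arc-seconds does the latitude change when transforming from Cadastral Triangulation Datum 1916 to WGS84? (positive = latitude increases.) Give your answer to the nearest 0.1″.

1° of latitude = 111.2 km, so Δφ = -180.3 / 111200 = -0.0016214° = -5.837″.

Δφ = -5.8″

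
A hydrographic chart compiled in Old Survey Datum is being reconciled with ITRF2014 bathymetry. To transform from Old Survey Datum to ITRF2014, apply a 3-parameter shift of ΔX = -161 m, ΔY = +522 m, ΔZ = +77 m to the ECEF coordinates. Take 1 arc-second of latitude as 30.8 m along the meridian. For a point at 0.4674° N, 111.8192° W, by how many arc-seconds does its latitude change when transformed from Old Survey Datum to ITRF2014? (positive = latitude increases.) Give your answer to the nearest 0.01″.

Δφ = 2.61″

sin φ = 0.008158, cos φ = 0.999967, sin λ = -0.928361, cos λ = -0.371679.
North component: ΔN = −sin φ cos λ·ΔX − sin φ sin λ·ΔY + cos φ·ΔZ = −(0.008158)(-0.371679)(-161) − (0.008158)(-0.928361)(522) + (0.999967)(77) = 80.46 m.
1° of latitude spans 3600 × 30.80 = 110880 m, so Δφ = 80.46 / 110880 × 3600 = 2.612″.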